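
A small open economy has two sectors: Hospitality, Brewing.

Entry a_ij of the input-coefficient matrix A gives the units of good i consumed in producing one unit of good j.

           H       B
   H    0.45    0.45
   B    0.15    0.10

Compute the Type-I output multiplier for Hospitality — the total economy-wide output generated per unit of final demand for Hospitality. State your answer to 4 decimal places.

I − A =
  [   0.55    -0.45]
  [  -0.15     0.90]
det(I−A) = (0.55)(0.90) − (-0.45)(-0.15) = 0.4275
adj(I−A) = [[0.90, 0.45], [0.15, 0.55]]
(I − A)⁻¹ = adj(I−A) / det(I−A) ≈
  [   2.10526     1.05263]
  [   0.35088     1.28655]
The output multiplier for sector j is the column-j sum of the Leontief inverse (I − A)⁻¹ = adj(I−A) / det(I−A).
Column H of adj(I−A): (0.90, 0.15); det(I−A) = 0.4275.
m_H = (0.90 + 0.15) / 0.4275 = 1.05 / 0.4275 ≈ 2.4561.

m_H = 2.4561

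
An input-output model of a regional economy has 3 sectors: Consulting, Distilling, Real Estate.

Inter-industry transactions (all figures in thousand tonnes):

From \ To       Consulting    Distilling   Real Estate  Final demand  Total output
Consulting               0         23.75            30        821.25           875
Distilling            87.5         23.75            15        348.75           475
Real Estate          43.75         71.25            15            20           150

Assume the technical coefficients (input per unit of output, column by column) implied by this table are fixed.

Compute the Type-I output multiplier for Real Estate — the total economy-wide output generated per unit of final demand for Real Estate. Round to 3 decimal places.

Technical coefficients a_ij = z_ij / X_j:
  a_11 = 0/875 = 0.00, a_21 = 87.5/875 = 0.10, a_31 = 43.75/875 = 0.05
  a_12 = 23.75/475 = 0.05, a_22 = 23.75/475 = 0.05, a_32 = 71.25/475 = 0.15
  a_13 = 30/150 = 0.20, a_23 = 15/150 = 0.10, a_33 = 15/150 = 0.10
I − A =
  [   1.00    -0.05    -0.20]
  [  -0.10     0.95    -0.10]
  [  -0.05    -0.15     0.90]
Cofactors of I−A, C_ij = (−1)^(i+j)·(minor ij) (rows/columns in the sector order above):
  C_11 = (0.95)(0.90) − (-0.10)(-0.15) = 0.8400
  C_12 = −[(-0.10)(0.90) − (-0.10)(-0.05)] = 0.0950
  C_13 = (-0.10)(-0.15) − (0.95)(-0.05) = 0.0625
  C_21 = −[(-0.05)(0.90) − (-0.20)(-0.15)] = 0.0750
  C_22 = (1.00)(0.90) − (-0.20)(-0.05) = 0.8900
  C_23 = −[(1.00)(-0.15) − (-0.05)(-0.05)] = 0.1525
  C_31 = (-0.05)(-0.10) − (-0.20)(0.95) = 0.1950
  C_32 = −[(1.00)(-0.10) − (-0.20)(-0.10)] = 0.1200
  C_33 = (1.00)(0.95) − (-0.05)(-0.10) = 0.9450
det(I−A) = Σ_j (I−A)_1j·C_1j = (1.00)(0.8400) + (-0.05)(0.0950) + (-0.20)(0.0625) = 0.82275
adj(I−A) = Cᵀ =
  [ 0.8400   0.0750   0.1950]
  [ 0.0950   0.8900   0.1200]
  [ 0.0625   0.1525   0.9450]
(I − A)⁻¹ = adj(I−A) / det(I−A) ≈
  [   1.0210     0.0912     0.2370]
  [   0.1155     1.0817     0.1459]
  [   0.0760     0.1854     1.1486]
The output multiplier for sector j is the column-j sum of the Leontief inverse (I − A)⁻¹ = adj(I−A) / det(I−A).
Column 3 of adj(I−A): (0.1950, 0.1200, 0.9450); det(I−A) = 0.82275.
m_3 = (0.1950 + 0.1200 + 0.9450) / 0.82275 = 1.26 / 0.82275 ≈ 1.531.

m_3 = 1.531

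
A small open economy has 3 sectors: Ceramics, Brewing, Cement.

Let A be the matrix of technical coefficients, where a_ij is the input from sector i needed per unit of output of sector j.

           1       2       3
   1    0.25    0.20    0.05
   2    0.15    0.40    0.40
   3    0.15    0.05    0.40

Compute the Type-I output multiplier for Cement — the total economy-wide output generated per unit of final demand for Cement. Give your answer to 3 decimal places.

m_3 = 3.805

I − A =
  [   0.75    -0.20    -0.05]
  [  -0.15     0.60    -0.40]
  [  -0.15    -0.05     0.60]
Cofactors of I−A, C_ij = (−1)^(i+j)·(minor ij) (rows/columns in the sector order above):
  C_11 = (0.60)(0.60) − (-0.40)(-0.05) = 0.3400
  C_12 = −[(-0.15)(0.60) − (-0.40)(-0.15)] = 0.1500
  C_13 = (-0.15)(-0.05) − (0.60)(-0.15) = 0.0975
  C_21 = −[(-0.20)(0.60) − (-0.05)(-0.05)] = 0.1225
  C_22 = (0.75)(0.60) − (-0.05)(-0.15) = 0.4425
  C_23 = −[(0.75)(-0.05) − (-0.20)(-0.15)] = 0.0675
  C_31 = (-0.20)(-0.40) − (-0.05)(0.60) = 0.1100
  C_32 = −[(0.75)(-0.40) − (-0.05)(-0.15)] = 0.3075
  C_33 = (0.75)(0.60) − (-0.20)(-0.15) = 0.4200
det(I−A) = Σ_j (I−A)_1j·C_1j = (0.75)(0.3400) + (-0.20)(0.1500) + (-0.05)(0.0975) = 0.220125
adj(I−A) = Cᵀ =
  [ 0.3400   0.1225   0.1100]
  [ 0.1500   0.4425   0.3075]
  [ 0.0975   0.0675   0.4200]
(I − A)⁻¹ = adj(I−A) / det(I−A) ≈
  [   1.5446     0.5565     0.4997]
  [   0.6814     2.0102     1.3969]
  [   0.4429     0.3066     1.9080]
The output multiplier for sector j is the column-j sum of the Leontief inverse (I − A)⁻¹ = adj(I−A) / det(I−A).
Column 3 of adj(I−A): (0.1100, 0.3075, 0.4200); det(I−A) = 0.220125.
m_3 = (0.1100 + 0.3075 + 0.4200) / 0.220125 = 0.8375 / 0.220125 ≈ 3.805.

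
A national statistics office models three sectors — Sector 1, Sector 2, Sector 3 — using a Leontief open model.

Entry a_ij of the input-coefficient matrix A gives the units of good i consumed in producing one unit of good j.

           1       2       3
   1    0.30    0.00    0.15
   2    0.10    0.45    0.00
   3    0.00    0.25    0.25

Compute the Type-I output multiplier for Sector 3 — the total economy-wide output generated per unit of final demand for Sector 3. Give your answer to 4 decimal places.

I − A =
  [   0.70     0.00    -0.15]
  [  -0.10     0.55     0.00]
  [   0.00    -0.25     0.75]
Cofactors of I−A, C_ij = (−1)^(i+j)·(minor ij) (rows/columns in the sector order above):
  C_11 = (0.55)(0.75) − (0.00)(-0.25) = 0.4125
  C_12 = −[(-0.10)(0.75) − (0.00)(0.00)] = 0.0750
  C_13 = (-0.10)(-0.25) − (0.55)(0.00) = 0.0250
  C_21 = −[(0.00)(0.75) − (-0.15)(-0.25)] = 0.0375
  C_22 = (0.70)(0.75) − (-0.15)(0.00) = 0.5250
  C_23 = −[(0.70)(-0.25) − (0.00)(0.00)] = 0.1750
  C_31 = (0.00)(0.00) − (-0.15)(0.55) = 0.0825
  C_32 = −[(0.70)(0.00) − (-0.15)(-0.10)] = 0.0150
  C_33 = (0.70)(0.55) − (0.00)(-0.10) = 0.3850
det(I−A) = Σ_j (I−A)_1j·C_1j = (0.70)(0.4125) + (0.00)(0.0750) + (-0.15)(0.0250) = 0.2850
adj(I−A) = Cᵀ =
  [ 0.4125   0.0375   0.0825]
  [ 0.0750   0.5250   0.0150]
  [ 0.0250   0.1750   0.3850]
(I − A)⁻¹ = adj(I−A) / det(I−A) ≈
  [   1.44737     0.13158     0.28947]
  [   0.26316     1.84211     0.05263]
  [   0.08772     0.61404     1.35088]
The output multiplier for sector j is the column-j sum of the Leontief inverse (I − A)⁻¹ = adj(I−A) / det(I−A).
Column 3 of adj(I−A): (0.0825, 0.0150, 0.3850); det(I−A) = 0.2850.
m_3 = (0.0825 + 0.0150 + 0.3850) / 0.2850 = 0.4825 / 0.2850 ≈ 1.6930.

m_3 = 1.6930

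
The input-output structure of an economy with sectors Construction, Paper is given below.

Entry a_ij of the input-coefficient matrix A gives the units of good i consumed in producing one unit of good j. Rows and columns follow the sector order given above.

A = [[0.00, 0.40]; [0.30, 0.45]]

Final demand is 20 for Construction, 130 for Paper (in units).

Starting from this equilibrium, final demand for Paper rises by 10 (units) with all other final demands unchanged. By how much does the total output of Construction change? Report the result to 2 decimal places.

I − A =
  [   1.00    -0.40]
  [  -0.30     0.55]
det(I−A) = (1.00)(0.55) − (-0.40)(-0.30) = 0.4300
adj(I−A) = [[0.55, 0.40], [0.30, 1.00]]
(I − A)⁻¹ = adj(I−A) / det(I−A) ≈
  [   1.2791     0.9302]
  [   0.6977     2.3256]
Δx = (I − A)⁻¹ Δd with Δd having +10 in the Paper component and 0 elsewhere.
So Δx_1 = L_12 · (+10), where L_12 = adj(I−A)_12 / det(I−A) = 0.40 / 0.4300.
Δx_1 = 0.40 × (+10) / 0.4300 = 4.00 / 0.4300 ≈ 9.30.

Δx_1 = 9.30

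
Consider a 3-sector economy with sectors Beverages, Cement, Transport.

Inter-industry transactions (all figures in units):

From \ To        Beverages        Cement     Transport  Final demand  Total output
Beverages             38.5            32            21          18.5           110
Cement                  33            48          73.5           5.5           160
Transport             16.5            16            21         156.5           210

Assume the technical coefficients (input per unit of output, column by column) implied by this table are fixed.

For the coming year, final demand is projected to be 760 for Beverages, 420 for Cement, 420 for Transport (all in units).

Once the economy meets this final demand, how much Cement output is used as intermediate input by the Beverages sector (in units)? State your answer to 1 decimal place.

z_21 = 574.1

Technical coefficients a_ij = z_ij / X_j:
  a_11 = 38.5/110 = 0.35, a_21 = 33/110 = 0.30, a_31 = 16.5/110 = 0.15
  a_12 = 32/160 = 0.20, a_22 = 48/160 = 0.30, a_32 = 16/160 = 0.10
  a_13 = 21/210 = 0.10, a_23 = 73.5/210 = 0.35, a_33 = 21/210 = 0.10
I − A =
  [   0.65    -0.20    -0.10]
  [  -0.30     0.70    -0.35]
  [  -0.15    -0.10     0.90]
Cofactors of I−A, C_ij = (−1)^(i+j)·(minor ij) (rows/columns in the sector order above):
  C_11 = (0.70)(0.90) − (-0.35)(-0.10) = 0.5950
  C_12 = −[(-0.30)(0.90) − (-0.35)(-0.15)] = 0.3225
  C_13 = (-0.30)(-0.10) − (0.70)(-0.15) = 0.1350
  C_21 = −[(-0.20)(0.90) − (-0.10)(-0.10)] = 0.1900
  C_22 = (0.65)(0.90) − (-0.10)(-0.15) = 0.5700
  C_23 = −[(0.65)(-0.10) − (-0.20)(-0.15)] = 0.0950
  C_31 = (-0.20)(-0.35) − (-0.10)(0.70) = 0.1400
  C_32 = −[(0.65)(-0.35) − (-0.10)(-0.30)] = 0.2575
  C_33 = (0.65)(0.70) − (-0.20)(-0.30) = 0.3950
det(I−A) = Σ_j (I−A)_1j·C_1j = (0.65)(0.5950) + (-0.20)(0.3225) + (-0.10)(0.1350) = 0.30875
adj(I−A) = Cᵀ =
  [ 0.5950   0.1900   0.1400]
  [ 0.3225   0.5700   0.2575]
  [ 0.1350   0.0950   0.3950]
(I − A)⁻¹ = adj(I−A) / det(I−A) ≈
  [   1.9271     0.6154     0.4534]
  [   1.0445     1.8462     0.8340]
  [   0.4372     0.3077     1.2794]
First solve x = (I − A)⁻¹ d = adj(I−A)·d / det(I−A); in particular x_1 = (0.5950·760 + 0.1900·420 + 0.1400·420) / 0.30875 = 590.80 / 0.30875 ≈ 1913.522.
Intermediate flow from 2 to 1: z_21 = a_21 · x_1 = 0.30 × 590.80 / 0.30875 = 177.24 / 0.30875 ≈ 574.1.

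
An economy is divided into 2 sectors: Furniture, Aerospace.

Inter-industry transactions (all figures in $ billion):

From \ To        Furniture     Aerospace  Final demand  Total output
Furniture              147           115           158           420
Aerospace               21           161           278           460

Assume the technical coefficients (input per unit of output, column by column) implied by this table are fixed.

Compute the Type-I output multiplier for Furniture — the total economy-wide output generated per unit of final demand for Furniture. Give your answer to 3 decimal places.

Technical coefficients a_ij = z_ij / X_j:
  a_FF = 147/420 = 0.35, a_AF = 21/420 = 0.05
  a_FA = 115/460 = 0.25, a_AA = 161/460 = 0.35
I − A =
  [   0.65    -0.25]
  [  -0.05     0.65]
det(I−A) = (0.65)(0.65) − (-0.25)(-0.05) = 0.4100
adj(I−A) = [[0.65, 0.25], [0.05, 0.65]]
(I − A)⁻¹ = adj(I−A) / det(I−A) ≈
  [   1.5854     0.6098]
  [   0.1220     1.5854]
The output multiplier for sector j is the column-j sum of the Leontief inverse (I − A)⁻¹ = adj(I−A) / det(I−A).
Column F of adj(I−A): (0.65, 0.05); det(I−A) = 0.4100.
m_F = (0.65 + 0.05) / 0.4100 = 0.70 / 0.4100 ≈ 1.707.

m_F = 1.707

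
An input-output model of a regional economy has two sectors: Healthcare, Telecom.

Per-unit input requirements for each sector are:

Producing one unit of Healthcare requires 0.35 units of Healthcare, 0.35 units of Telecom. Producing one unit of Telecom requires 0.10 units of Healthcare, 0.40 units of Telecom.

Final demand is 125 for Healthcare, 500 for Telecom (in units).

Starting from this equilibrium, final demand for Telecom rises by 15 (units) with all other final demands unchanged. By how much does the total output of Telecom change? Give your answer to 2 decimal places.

Δx_T = 27.46

I − A =
  [   0.65    -0.10]
  [  -0.35     0.60]
det(I−A) = (0.65)(0.60) − (-0.10)(-0.35) = 0.3550
adj(I−A) = [[0.60, 0.10], [0.35, 0.65]]
(I − A)⁻¹ = adj(I−A) / det(I−A) ≈
  [   1.6901     0.2817]
  [   0.9859     1.8310]
Δx = (I − A)⁻¹ Δd with Δd having +15 in the Telecom component and 0 elsewhere.
So Δx_T = L_TT · (+15), where L_TT = adj(I−A)_TT / det(I−A) = 0.65 / 0.3550.
Δx_T = 0.65 × (+15) / 0.3550 = 9.75 / 0.3550 ≈ 27.46.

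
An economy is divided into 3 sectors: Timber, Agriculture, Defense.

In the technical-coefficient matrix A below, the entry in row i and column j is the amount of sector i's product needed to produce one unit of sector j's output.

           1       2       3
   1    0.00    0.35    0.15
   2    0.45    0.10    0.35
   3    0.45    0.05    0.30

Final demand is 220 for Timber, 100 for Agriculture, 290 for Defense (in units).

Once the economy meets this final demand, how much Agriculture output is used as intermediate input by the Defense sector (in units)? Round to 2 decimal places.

z_23 = 301.68

I − A =
  [   1.00    -0.35    -0.15]
  [  -0.45     0.90    -0.35]
  [  -0.45    -0.05     0.70]
Cofactors of I−A, C_ij = (−1)^(i+j)·(minor ij) (rows/columns in the sector order above):
  C_11 = (0.90)(0.70) − (-0.35)(-0.05) = 0.6125
  C_12 = −[(-0.45)(0.70) − (-0.35)(-0.45)] = 0.4725
  C_13 = (-0.45)(-0.05) − (0.90)(-0.45) = 0.4275
  C_21 = −[(-0.35)(0.70) − (-0.15)(-0.05)] = 0.2525
  C_22 = (1.00)(0.70) − (-0.15)(-0.45) = 0.6325
  C_23 = −[(1.00)(-0.05) − (-0.35)(-0.45)] = 0.2075
  C_31 = (-0.35)(-0.35) − (-0.15)(0.90) = 0.2575
  C_32 = −[(1.00)(-0.35) − (-0.15)(-0.45)] = 0.4175
  C_33 = (1.00)(0.90) − (-0.35)(-0.45) = 0.7425
det(I−A) = Σ_j (I−A)_1j·C_1j = (1.00)(0.6125) + (-0.35)(0.4725) + (-0.15)(0.4275) = 0.3830
adj(I−A) = Cᵀ =
  [ 0.6125   0.2525   0.2575]
  [ 0.4725   0.6325   0.4175]
  [ 0.4275   0.2075   0.7425]
(I − A)⁻¹ = adj(I−A) / det(I−A) ≈
  [   1.5992     0.6593     0.6723]
  [   1.2337     1.6514     1.0901]
  [   1.1162     0.5418     1.9386]
First solve x = (I − A)⁻¹ d = adj(I−A)·d / det(I−A); in particular x_3 = (0.4275·220 + 0.2075·100 + 0.7425·290) / 0.3830 = 330.125 / 0.3830 ≈ 861.9452.
Intermediate flow from 2 to 3: z_23 = a_23 · x_3 = 0.35 × 330.125 / 0.3830 = 115.54375 / 0.3830 ≈ 301.68.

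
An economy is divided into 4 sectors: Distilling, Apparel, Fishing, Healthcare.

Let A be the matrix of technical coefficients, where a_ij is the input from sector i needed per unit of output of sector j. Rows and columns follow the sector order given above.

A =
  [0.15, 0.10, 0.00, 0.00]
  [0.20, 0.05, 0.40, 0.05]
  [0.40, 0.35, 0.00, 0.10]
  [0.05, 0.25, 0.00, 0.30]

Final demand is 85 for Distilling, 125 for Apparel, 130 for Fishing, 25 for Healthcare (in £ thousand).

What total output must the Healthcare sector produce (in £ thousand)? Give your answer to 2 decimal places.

x_H = 150.75

I − A =
  [   0.85    -0.10     0.00     0.00]
  [  -0.20     0.95    -0.40    -0.05]
  [  -0.40    -0.35     1.00    -0.10]
  [  -0.05    -0.25     0.00     0.70]
Compute the cofactors C_ij = (−1)^(i+j)·(3×3 minor ij) of I−A; the adjugate is their transpose:
adj(I−A) = Cᵀ =
  [ 0.544500   0.070000   0.028000   0.009000]
  [ 0.256500   0.595000   0.238000   0.076500]
  [ 0.320625   0.258000   0.540375   0.095625]
  [ 0.130500   0.217500   0.087000   0.652500]
det(I−A) = Σ_j (I−A)_1j·C_1j = (0.85)(0.544500) + (-0.10)(0.256500) + (0.00)(0.320625) + (0.00)(0.130500) = 0.437175
(I − A)⁻¹ = adj(I−A) / det(I−A) ≈
  [   1.2455     0.1601     0.0640     0.0206]
  [   0.5867     1.3610     0.5444     0.1750]
  [   0.7334     0.5902     1.2361     0.2187]
  [   0.2985     0.4975     0.1990     1.4925]
x = (I − A)⁻¹ d = adj(I−A)·d / det(I−A), with det(I−A) = 0.437175:
  x_D = (0.544500·85 + 0.070000·125 + 0.028000·130 + 0.009000·25) / 0.437175 = 58.8975 / 0.437175 ≈ 134.72
  x_A = (0.256500·85 + 0.595000·125 + 0.238000·130 + 0.076500·25) / 0.437175 = 129.03 / 0.437175 ≈ 295.14
  x_F = (0.320625·85 + 0.258000·125 + 0.540375·130 + 0.095625·25) / 0.437175 = 132.1425 / 0.437175 ≈ 302.26
  x_H = (0.130500·85 + 0.217500·125 + 0.087000·130 + 0.652500·25) / 0.437175 = 65.9025 / 0.437175 ≈ 150.75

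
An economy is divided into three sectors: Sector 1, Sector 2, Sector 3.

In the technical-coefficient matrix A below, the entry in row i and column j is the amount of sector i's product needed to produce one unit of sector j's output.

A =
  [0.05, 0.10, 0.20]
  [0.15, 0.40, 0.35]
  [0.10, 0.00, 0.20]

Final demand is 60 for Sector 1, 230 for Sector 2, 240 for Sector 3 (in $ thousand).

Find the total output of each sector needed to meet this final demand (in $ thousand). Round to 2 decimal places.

x_1 = 196.97, x_2 = 621.94, x_3 = 324.62

I − A =
  [   0.95    -0.10    -0.20]
  [  -0.15     0.60    -0.35]
  [  -0.10     0.00     0.80]
Cofactors of I−A, C_ij = (−1)^(i+j)·(minor ij) (rows/columns in the sector order above):
  C_11 = (0.60)(0.80) − (-0.35)(0.00) = 0.4800
  C_12 = −[(-0.15)(0.80) − (-0.35)(-0.10)] = 0.1550
  C_13 = (-0.15)(0.00) − (0.60)(-0.10) = 0.0600
  C_21 = −[(-0.10)(0.80) − (-0.20)(0.00)] = 0.0800
  C_22 = (0.95)(0.80) − (-0.20)(-0.10) = 0.7400
  C_23 = −[(0.95)(0.00) − (-0.10)(-0.10)] = 0.0100
  C_31 = (-0.10)(-0.35) − (-0.20)(0.60) = 0.1550
  C_32 = −[(0.95)(-0.35) − (-0.20)(-0.15)] = 0.3625
  C_33 = (0.95)(0.60) − (-0.10)(-0.15) = 0.5550
det(I−A) = Σ_j (I−A)_1j·C_1j = (0.95)(0.4800) + (-0.10)(0.1550) + (-0.20)(0.0600) = 0.4285
adj(I−A) = Cᵀ =
  [ 0.4800   0.0800   0.1550]
  [ 0.1550   0.7400   0.3625]
  [ 0.0600   0.0100   0.5550]
(I − A)⁻¹ = adj(I−A) / det(I−A) ≈
  [   1.1202     0.1867     0.3617]
  [   0.3617     1.7270     0.8460]
  [   0.1400     0.0233     1.2952]
x = (I − A)⁻¹ d = adj(I−A)·d / det(I−A), with det(I−A) = 0.4285:
  x_1 = (0.4800·60 + 0.0800·230 + 0.1550·240) / 0.4285 = 84.40 / 0.4285 ≈ 196.97
  x_2 = (0.1550·60 + 0.7400·230 + 0.3625·240) / 0.4285 = 266.50 / 0.4285 ≈ 621.94
  x_3 = (0.0600·60 + 0.0100·230 + 0.5550·240) / 0.4285 = 139.10 / 0.4285 ≈ 324.62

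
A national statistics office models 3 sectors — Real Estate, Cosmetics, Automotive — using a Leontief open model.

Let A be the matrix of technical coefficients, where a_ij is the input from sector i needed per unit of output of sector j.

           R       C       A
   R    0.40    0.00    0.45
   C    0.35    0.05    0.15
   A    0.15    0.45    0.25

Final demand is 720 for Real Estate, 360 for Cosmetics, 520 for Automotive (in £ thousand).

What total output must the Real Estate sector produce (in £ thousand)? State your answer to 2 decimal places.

x_R = 3014.29

I − A =
  [   0.60     0.00    -0.45]
  [  -0.35     0.95    -0.15]
  [  -0.15    -0.45     0.75]
Cofactors of I−A, C_ij = (−1)^(i+j)·(minor ij) (rows/columns in the sector order above):
  C_11 = (0.95)(0.75) − (-0.15)(-0.45) = 0.6450
  C_12 = −[(-0.35)(0.75) − (-0.15)(-0.15)] = 0.2850
  C_13 = (-0.35)(-0.45) − (0.95)(-0.15) = 0.3000
  C_21 = −[(0.00)(0.75) − (-0.45)(-0.45)] = 0.2025
  C_22 = (0.60)(0.75) − (-0.45)(-0.15) = 0.3825
  C_23 = −[(0.60)(-0.45) − (0.00)(-0.15)] = 0.2700
  C_31 = (0.00)(-0.15) − (-0.45)(0.95) = 0.4275
  C_32 = −[(0.60)(-0.15) − (-0.45)(-0.35)] = 0.2475
  C_33 = (0.60)(0.95) − (0.00)(-0.35) = 0.5700
det(I−A) = Σ_j (I−A)_1j·C_1j = (0.60)(0.6450) + (0.00)(0.2850) + (-0.45)(0.3000) = 0.2520
adj(I−A) = Cᵀ =
  [ 0.6450   0.2025   0.4275]
  [ 0.2850   0.3825   0.2475]
  [ 0.3000   0.2700   0.5700]
(I − A)⁻¹ = adj(I−A) / det(I−A) ≈
  [   2.5595     0.8036     1.6964]
  [   1.1310     1.5179     0.9821]
  [   1.1905     1.0714     2.2619]
x = (I − A)⁻¹ d = adj(I−A)·d / det(I−A), with det(I−A) = 0.2520:
  x_R = (0.6450·720 + 0.2025·360 + 0.4275·520) / 0.2520 = 759.60 / 0.2520 ≈ 3014.29
  x_C = (0.2850·720 + 0.3825·360 + 0.2475·520) / 0.2520 = 471.60 / 0.2520 ≈ 1871.43
  x_A = (0.3000·720 + 0.2700·360 + 0.5700·520) / 0.2520 = 609.60 / 0.2520 ≈ 2419.05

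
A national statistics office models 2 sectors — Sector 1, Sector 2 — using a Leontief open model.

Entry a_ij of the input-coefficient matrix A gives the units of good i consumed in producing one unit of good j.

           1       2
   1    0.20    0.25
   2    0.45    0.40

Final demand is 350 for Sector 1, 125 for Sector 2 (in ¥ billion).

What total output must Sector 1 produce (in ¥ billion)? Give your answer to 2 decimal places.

I − A =
  [   0.80    -0.25]
  [  -0.45     0.60]
det(I−A) = (0.80)(0.60) − (-0.25)(-0.45) = 0.3675
adj(I−A) = [[0.60, 0.25], [0.45, 0.80]]
(I − A)⁻¹ = adj(I−A) / det(I−A) ≈
  [   1.6327     0.6803]
  [   1.2245     2.1769]
x = (I − A)⁻¹ d = adj(I−A)·d / det(I−A), with det(I−A) = 0.3675:
  x_1 = (0.60·350 + 0.25·125) / 0.3675 = 241.25 / 0.3675 ≈ 656.46
  x_2 = (0.45·350 + 0.80·125) / 0.3675 = 257.50 / 0.3675 ≈ 700.68

x_1 = 656.46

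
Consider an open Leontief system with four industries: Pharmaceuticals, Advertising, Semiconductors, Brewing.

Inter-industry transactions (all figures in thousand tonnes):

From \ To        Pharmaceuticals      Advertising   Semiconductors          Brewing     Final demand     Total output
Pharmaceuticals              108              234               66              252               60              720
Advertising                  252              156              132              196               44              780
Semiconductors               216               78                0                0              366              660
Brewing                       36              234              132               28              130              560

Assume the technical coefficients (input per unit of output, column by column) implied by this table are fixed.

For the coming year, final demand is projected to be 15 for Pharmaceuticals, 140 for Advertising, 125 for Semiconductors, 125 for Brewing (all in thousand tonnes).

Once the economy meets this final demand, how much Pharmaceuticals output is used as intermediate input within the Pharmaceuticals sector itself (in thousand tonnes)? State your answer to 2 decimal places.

Technical coefficients a_ij = z_ij / X_j:
  a_11 = 108/720 = 0.15, a_21 = 252/720 = 0.35, a_31 = 216/720 = 0.30, a_41 = 36/720 = 0.05
  a_12 = 234/780 = 0.30, a_22 = 156/780 = 0.20, a_32 = 78/780 = 0.10, a_42 = 234/780 = 0.30
  a_13 = 66/660 = 0.10, a_23 = 132/660 = 0.20, a_33 = 0/660 = 0.00, a_43 = 132/660 = 0.20
  a_14 = 252/560 = 0.45, a_24 = 196/560 = 0.35, a_34 = 0/560 = 0.00, a_44 = 28/560 = 0.05
I − A =
  [   0.85    -0.30    -0.10    -0.45]
  [  -0.35     0.80    -0.20    -0.35]
  [  -0.30    -0.10     1.00     0.00]
  [  -0.05    -0.30    -0.20     0.95]
Compute the cofactors C_ij = (−1)^(i+j)·(3×3 minor ij) of I−A; the adjugate is their transpose:
adj(I−A) = Cᵀ =
  [ 0.6290   0.4385   0.2425   0.4595]
  [ 0.4280   0.7295   0.2830   0.4715]
  [ 0.2315   0.2045   0.3865   0.1850]
  [ 0.2170   0.2965   0.1835   0.5125]
det(I−A) = Σ_j (I−A)_1j·C_1j = (0.85)(0.6290) + (-0.30)(0.4280) + (-0.10)(0.2315) + (-0.45)(0.2170) = 0.28545
(I − A)⁻¹ = adj(I−A) / det(I−A) ≈
  [   2.2035     1.5362     0.8495     1.6097]
  [   1.4994     2.5556     0.9914     1.6518]
  [   0.8110     0.7164     1.3540     0.6481]
  [   0.7602     1.0387     0.6428     1.7954]
First solve x = (I − A)⁻¹ d = adj(I−A)·d / det(I−A); in particular x_1 = (0.6290·15 + 0.4385·140 + 0.2425·125 + 0.4595·125) / 0.28545 = 158.575 / 0.28545 ≈ 555.5264.
Intermediate flow from 1 to 1: z_11 = a_11 · x_1 = 0.15 × 158.575 / 0.28545 = 23.78625 / 0.28545 ≈ 83.33.

z_11 = 83.33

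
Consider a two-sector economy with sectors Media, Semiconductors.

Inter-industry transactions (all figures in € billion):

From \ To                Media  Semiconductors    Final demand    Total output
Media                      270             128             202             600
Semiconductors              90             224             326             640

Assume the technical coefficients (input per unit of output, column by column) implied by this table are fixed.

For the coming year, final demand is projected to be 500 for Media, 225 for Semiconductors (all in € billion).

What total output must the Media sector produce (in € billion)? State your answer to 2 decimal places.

x_1 = 1129.77

Technical coefficients a_ij = z_ij / X_j:
  a_11 = 270/600 = 0.45, a_21 = 90/600 = 0.15
  a_12 = 128/640 = 0.20, a_22 = 224/640 = 0.35
I − A =
  [   0.55    -0.20]
  [  -0.15     0.65]
det(I−A) = (0.55)(0.65) − (-0.20)(-0.15) = 0.3275
adj(I−A) = [[0.65, 0.20], [0.15, 0.55]]
(I − A)⁻¹ = adj(I−A) / det(I−A) ≈
  [   1.9847     0.6107]
  [   0.4580     1.6794]
x = (I − A)⁻¹ d = adj(I−A)·d / det(I−A), with det(I−A) = 0.3275:
  x_1 = (0.65·500 + 0.20·225) / 0.3275 = 370.00 / 0.3275 ≈ 1129.77
  x_2 = (0.15·500 + 0.55·225) / 0.3275 = 198.75 / 0.3275 ≈ 606.87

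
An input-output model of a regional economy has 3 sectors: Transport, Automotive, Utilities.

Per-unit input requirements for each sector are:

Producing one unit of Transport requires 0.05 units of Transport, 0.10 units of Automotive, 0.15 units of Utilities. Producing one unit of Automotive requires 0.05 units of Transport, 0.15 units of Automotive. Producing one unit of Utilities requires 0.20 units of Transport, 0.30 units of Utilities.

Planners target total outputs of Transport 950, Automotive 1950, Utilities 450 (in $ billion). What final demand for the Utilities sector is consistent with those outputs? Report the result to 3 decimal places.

d_U = 172.500

I − A =
  [   0.95    -0.05    -0.20]
  [  -0.10     0.85     0.00]
  [  -0.15     0.00     0.70]
d = (I − A) x:
  d_T = (+0.95)·950 + (-0.05)·1950 + (-0.20)·450 = 715.000
  d_A = (-0.10)·950 + (+0.85)·1950 + (+0.00)·450 = 1562.500
  d_U = (-0.15)·950 + (+0.00)·1950 + (+0.70)·450 = 172.500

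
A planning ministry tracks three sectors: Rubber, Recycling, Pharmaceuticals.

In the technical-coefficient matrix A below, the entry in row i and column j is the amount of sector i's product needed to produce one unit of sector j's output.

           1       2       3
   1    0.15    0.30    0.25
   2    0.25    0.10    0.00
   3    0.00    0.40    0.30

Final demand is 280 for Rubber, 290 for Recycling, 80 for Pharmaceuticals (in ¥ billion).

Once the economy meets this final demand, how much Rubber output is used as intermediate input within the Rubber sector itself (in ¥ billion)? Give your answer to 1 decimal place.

I − A =
  [   0.85    -0.30    -0.25]
  [  -0.25     0.90     0.00]
  [   0.00    -0.40     0.70]
Cofactors of I−A, C_ij = (−1)^(i+j)·(minor ij) (rows/columns in the sector order above):
  C_11 = (0.90)(0.70) − (0.00)(-0.40) = 0.6300
  C_12 = −[(-0.25)(0.70) − (0.00)(0.00)] = 0.1750
  C_13 = (-0.25)(-0.40) − (0.90)(0.00) = 0.1000
  C_21 = −[(-0.30)(0.70) − (-0.25)(-0.40)] = 0.3100
  C_22 = (0.85)(0.70) − (-0.25)(0.00) = 0.5950
  C_23 = −[(0.85)(-0.40) − (-0.30)(0.00)] = 0.3400
  C_31 = (-0.30)(0.00) − (-0.25)(0.90) = 0.2250
  C_32 = −[(0.85)(0.00) − (-0.25)(-0.25)] = 0.0625
  C_33 = (0.85)(0.90) − (-0.30)(-0.25) = 0.6900
det(I−A) = Σ_j (I−A)_1j·C_1j = (0.85)(0.6300) + (-0.30)(0.1750) + (-0.25)(0.1000) = 0.4580
adj(I−A) = Cᵀ =
  [ 0.6300   0.3100   0.2250]
  [ 0.1750   0.5950   0.0625]
  [ 0.1000   0.3400   0.6900]
(I − A)⁻¹ = adj(I−A) / det(I−A) ≈
  [   1.3755     0.6769     0.4913]
  [   0.3821     1.2991     0.1365]
  [   0.2183     0.7424     1.5066]
First solve x = (I − A)⁻¹ d = adj(I−A)·d / det(I−A); in particular x_1 = (0.6300·280 + 0.3100·290 + 0.2250·80) / 0.4580 = 284.30 / 0.4580 ≈ 620.742.
Intermediate flow from 1 to 1: z_11 = a_11 · x_1 = 0.15 × 284.30 / 0.4580 = 42.645 / 0.4580 ≈ 93.1.

z_11 = 93.1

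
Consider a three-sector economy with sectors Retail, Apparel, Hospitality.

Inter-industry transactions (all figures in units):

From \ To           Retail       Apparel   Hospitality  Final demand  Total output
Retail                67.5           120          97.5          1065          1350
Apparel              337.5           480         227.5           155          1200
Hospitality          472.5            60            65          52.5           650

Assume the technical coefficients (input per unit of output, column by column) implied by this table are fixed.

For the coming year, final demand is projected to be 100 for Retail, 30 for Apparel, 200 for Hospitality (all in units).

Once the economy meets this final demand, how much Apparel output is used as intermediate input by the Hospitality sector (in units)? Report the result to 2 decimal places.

z_23 = 109.29

Technical coefficients a_ij = z_ij / X_j:
  a_11 = 67.5/1350 = 0.05, a_21 = 337.5/1350 = 0.25, a_31 = 472.5/1350 = 0.35
  a_12 = 120/1200 = 0.10, a_22 = 480/1200 = 0.40, a_32 = 60/1200 = 0.05
  a_13 = 97.5/650 = 0.15, a_23 = 227.5/650 = 0.35, a_33 = 65/650 = 0.10
I − A =
  [   0.95    -0.10    -0.15]
  [  -0.25     0.60    -0.35]
  [  -0.35    -0.05     0.90]
Cofactors of I−A, C_ij = (−1)^(i+j)·(minor ij) (rows/columns in the sector order above):
  C_11 = (0.60)(0.90) − (-0.35)(-0.05) = 0.5225
  C_12 = −[(-0.25)(0.90) − (-0.35)(-0.35)] = 0.3475
  C_13 = (-0.25)(-0.05) − (0.60)(-0.35) = 0.2225
  C_21 = −[(-0.10)(0.90) − (-0.15)(-0.05)] = 0.0975
  C_22 = (0.95)(0.90) − (-0.15)(-0.35) = 0.8025
  C_23 = −[(0.95)(-0.05) − (-0.10)(-0.35)] = 0.0825
  C_31 = (-0.10)(-0.35) − (-0.15)(0.60) = 0.1250
  C_32 = −[(0.95)(-0.35) − (-0.15)(-0.25)] = 0.3700
  C_33 = (0.95)(0.60) − (-0.10)(-0.25) = 0.5450
det(I−A) = Σ_j (I−A)_1j·C_1j = (0.95)(0.5225) + (-0.10)(0.3475) + (-0.15)(0.2225) = 0.42825
adj(I−A) = Cᵀ =
  [ 0.5225   0.0975   0.1250]
  [ 0.3475   0.8025   0.3700]
  [ 0.2225   0.0825   0.5450]
(I − A)⁻¹ = adj(I−A) / det(I−A) ≈
  [   1.2201     0.2277     0.2919]
  [   0.8114     1.8739     0.8640]
  [   0.5196     0.1926     1.2726]
First solve x = (I − A)⁻¹ d = adj(I−A)·d / det(I−A); in particular x_3 = (0.2225·100 + 0.0825·30 + 0.5450·200) / 0.42825 = 133.725 / 0.42825 ≈ 312.2592.
Intermediate flow from 2 to 3: z_23 = a_23 · x_3 = 0.35 × 133.725 / 0.42825 = 46.80375 / 0.42825 ≈ 109.29.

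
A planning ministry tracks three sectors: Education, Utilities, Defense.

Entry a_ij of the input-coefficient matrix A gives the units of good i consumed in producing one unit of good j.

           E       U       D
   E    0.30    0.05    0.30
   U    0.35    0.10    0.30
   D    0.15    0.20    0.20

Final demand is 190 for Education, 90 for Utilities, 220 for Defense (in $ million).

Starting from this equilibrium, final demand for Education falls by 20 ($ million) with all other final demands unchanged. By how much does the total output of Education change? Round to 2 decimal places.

Δx_E = -34.35

I − A =
  [   0.70    -0.05    -0.30]
  [  -0.35     0.90    -0.30]
  [  -0.15    -0.20     0.80]
Cofactors of I−A, C_ij = (−1)^(i+j)·(minor ij) (rows/columns in the sector order above):
  C_11 = (0.90)(0.80) − (-0.30)(-0.20) = 0.6600
  C_12 = −[(-0.35)(0.80) − (-0.30)(-0.15)] = 0.3250
  C_13 = (-0.35)(-0.20) − (0.90)(-0.15) = 0.2050
  C_21 = −[(-0.05)(0.80) − (-0.30)(-0.20)] = 0.1000
  C_22 = (0.70)(0.80) − (-0.30)(-0.15) = 0.5150
  C_23 = −[(0.70)(-0.20) − (-0.05)(-0.15)] = 0.1475
  C_31 = (-0.05)(-0.30) − (-0.30)(0.90) = 0.2850
  C_32 = −[(0.70)(-0.30) − (-0.30)(-0.35)] = 0.3150
  C_33 = (0.70)(0.90) − (-0.05)(-0.35) = 0.6125
det(I−A) = Σ_j (I−A)_1j·C_1j = (0.70)(0.6600) + (-0.05)(0.3250) + (-0.30)(0.2050) = 0.38425
adj(I−A) = Cᵀ =
  [ 0.6600   0.1000   0.2850]
  [ 0.3250   0.5150   0.3150]
  [ 0.2050   0.1475   0.6125]
(I − A)⁻¹ = adj(I−A) / det(I−A) ≈
  [   1.7176     0.2602     0.7417]
  [   0.8458     1.3403     0.8198]
  [   0.5335     0.3839     1.5940]
Δx = (I − A)⁻¹ Δd with Δd having -20 in the Education component and 0 elsewhere.
So Δx_E = L_EE · (-20), where L_EE = adj(I−A)_EE / det(I−A) = 0.6600 / 0.38425.
Δx_E = 0.6600 × (-20) / 0.38425 = -13.20 / 0.38425 ≈ -34.35.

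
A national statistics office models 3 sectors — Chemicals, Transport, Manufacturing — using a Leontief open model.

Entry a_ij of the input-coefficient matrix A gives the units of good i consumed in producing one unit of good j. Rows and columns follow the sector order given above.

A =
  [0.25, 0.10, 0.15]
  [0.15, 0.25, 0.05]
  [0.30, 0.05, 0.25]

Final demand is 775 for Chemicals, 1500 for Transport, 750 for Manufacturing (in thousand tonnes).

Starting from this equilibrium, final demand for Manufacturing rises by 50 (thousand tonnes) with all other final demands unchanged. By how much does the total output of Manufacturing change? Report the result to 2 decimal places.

Δx_3 = 73.51

I − A =
  [   0.75    -0.10    -0.15]
  [  -0.15     0.75    -0.05]
  [  -0.30    -0.05     0.75]
Cofactors of I−A, C_ij = (−1)^(i+j)·(minor ij) (rows/columns in the sector order above):
  C_11 = (0.75)(0.75) − (-0.05)(-0.05) = 0.5600
  C_12 = −[(-0.15)(0.75) − (-0.05)(-0.30)] = 0.1275
  C_13 = (-0.15)(-0.05) − (0.75)(-0.30) = 0.2325
  C_21 = −[(-0.10)(0.75) − (-0.15)(-0.05)] = 0.0825
  C_22 = (0.75)(0.75) − (-0.15)(-0.30) = 0.5175
  C_23 = −[(0.75)(-0.05) − (-0.10)(-0.30)] = 0.0675
  C_31 = (-0.10)(-0.05) − (-0.15)(0.75) = 0.1175
  C_32 = −[(0.75)(-0.05) − (-0.15)(-0.15)] = 0.0600
  C_33 = (0.75)(0.75) − (-0.10)(-0.15) = 0.5475
det(I−A) = Σ_j (I−A)_1j·C_1j = (0.75)(0.5600) + (-0.10)(0.1275) + (-0.15)(0.2325) = 0.372375
adj(I−A) = Cᵀ =
  [ 0.5600   0.0825   0.1175]
  [ 0.1275   0.5175   0.0600]
  [ 0.2325   0.0675   0.5475]
(I − A)⁻¹ = adj(I−A) / det(I−A) ≈
  [   1.5039     0.2216     0.3155]
  [   0.3424     1.3897     0.1611]
  [   0.6244     0.1813     1.4703]
Δx = (I − A)⁻¹ Δd with Δd having +50 in the Manufacturing component and 0 elsewhere.
So Δx_3 = L_33 · (+50), where L_33 = adj(I−A)_33 / det(I−A) = 0.5475 / 0.372375.
Δx_3 = 0.5475 × (+50) / 0.372375 = 27.375 / 0.372375 ≈ 73.51.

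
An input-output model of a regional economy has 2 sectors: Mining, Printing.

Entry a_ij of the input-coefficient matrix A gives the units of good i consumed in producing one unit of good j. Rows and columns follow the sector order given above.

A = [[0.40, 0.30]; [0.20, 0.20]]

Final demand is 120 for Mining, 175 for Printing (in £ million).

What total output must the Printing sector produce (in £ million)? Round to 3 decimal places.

I − A =
  [   0.60    -0.30]
  [  -0.20     0.80]
det(I−A) = (0.60)(0.80) − (-0.30)(-0.20) = 0.4200
adj(I−A) = [[0.80, 0.30], [0.20, 0.60]]
(I − A)⁻¹ = adj(I−A) / det(I−A) ≈
  [   1.9048     0.7143]
  [   0.4762     1.4286]
x = (I − A)⁻¹ d = adj(I−A)·d / det(I−A), with det(I−A) = 0.4200:
  x_1 = (0.80·120 + 0.30·175) / 0.4200 = 148.50 / 0.4200 ≈ 353.571
  x_2 = (0.20·120 + 0.60·175) / 0.4200 = 129.00 / 0.4200 ≈ 307.143

x_2 = 307.143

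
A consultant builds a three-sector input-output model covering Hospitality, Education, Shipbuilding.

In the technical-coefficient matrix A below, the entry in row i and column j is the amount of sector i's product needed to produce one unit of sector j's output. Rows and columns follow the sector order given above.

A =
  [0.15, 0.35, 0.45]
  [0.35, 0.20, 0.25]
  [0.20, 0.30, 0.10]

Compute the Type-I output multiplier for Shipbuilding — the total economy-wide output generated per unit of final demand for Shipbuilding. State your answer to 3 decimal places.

m_3 = 4.564

I − A =
  [   0.85    -0.35    -0.45]
  [  -0.35     0.80    -0.25]
  [  -0.20    -0.30     0.90]
Cofactors of I−A, C_ij = (−1)^(i+j)·(minor ij) (rows/columns in the sector order above):
  C_11 = (0.80)(0.90) − (-0.25)(-0.30) = 0.6450
  C_12 = −[(-0.35)(0.90) − (-0.25)(-0.20)] = 0.3650
  C_13 = (-0.35)(-0.30) − (0.80)(-0.20) = 0.2650
  C_21 = −[(-0.35)(0.90) − (-0.45)(-0.30)] = 0.4500
  C_22 = (0.85)(0.90) − (-0.45)(-0.20) = 0.6750
  C_23 = −[(0.85)(-0.30) − (-0.35)(-0.20)] = 0.3250
  C_31 = (-0.35)(-0.25) − (-0.45)(0.80) = 0.4475
  C_32 = −[(0.85)(-0.25) − (-0.45)(-0.35)] = 0.3700
  C_33 = (0.85)(0.80) − (-0.35)(-0.35) = 0.5575
det(I−A) = Σ_j (I−A)_1j·C_1j = (0.85)(0.6450) + (-0.35)(0.3650) + (-0.45)(0.2650) = 0.30125
adj(I−A) = Cᵀ =
  [ 0.6450   0.4500   0.4475]
  [ 0.3650   0.6750   0.3700]
  [ 0.2650   0.3250   0.5575]
(I − A)⁻¹ = adj(I−A) / det(I−A) ≈
  [   2.1411     1.4938     1.4855]
  [   1.2116     2.2407     1.2282]
  [   0.8797     1.0788     1.8506]
The output multiplier for sector j is the column-j sum of the Leontief inverse (I − A)⁻¹ = adj(I−A) / det(I−A).
Column 3 of adj(I−A): (0.4475, 0.3700, 0.5575); det(I−A) = 0.30125.
m_3 = (0.4475 + 0.3700 + 0.5575) / 0.30125 = 1.375 / 0.30125 ≈ 4.564.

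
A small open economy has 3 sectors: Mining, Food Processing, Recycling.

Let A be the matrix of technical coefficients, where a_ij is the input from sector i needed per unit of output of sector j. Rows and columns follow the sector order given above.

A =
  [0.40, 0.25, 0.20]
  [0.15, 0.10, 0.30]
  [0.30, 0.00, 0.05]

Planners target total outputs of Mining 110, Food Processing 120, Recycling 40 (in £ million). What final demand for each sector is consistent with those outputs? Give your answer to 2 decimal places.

I − A =
  [   0.60    -0.25    -0.20]
  [  -0.15     0.90    -0.30]
  [  -0.30     0.00     0.95]
d = (I − A) x:
  d_1 = (+0.60)·110 + (-0.25)·120 + (-0.20)·40 = 28.00
  d_2 = (-0.15)·110 + (+0.90)·120 + (-0.30)·40 = 79.50
  d_3 = (-0.30)·110 + (+0.00)·120 + (+0.95)·40 = 5.00

d_1 = 28.00, d_2 = 79.50, d_3 = 5.00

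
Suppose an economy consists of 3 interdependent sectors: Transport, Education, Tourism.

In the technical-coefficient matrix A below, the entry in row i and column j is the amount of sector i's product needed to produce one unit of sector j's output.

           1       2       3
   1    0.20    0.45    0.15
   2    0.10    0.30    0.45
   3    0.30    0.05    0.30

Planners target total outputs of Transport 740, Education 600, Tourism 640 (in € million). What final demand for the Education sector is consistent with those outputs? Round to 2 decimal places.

d_2 = 58.00

I − A =
  [   0.80    -0.45    -0.15]
  [  -0.10     0.70    -0.45]
  [  -0.30    -0.05     0.70]
d = (I − A) x:
  d_1 = (+0.80)·740 + (-0.45)·600 + (-0.15)·640 = 226.00
  d_2 = (-0.10)·740 + (+0.70)·600 + (-0.45)·640 = 58.00
  d_3 = (-0.30)·740 + (-0.05)·600 + (+0.70)·640 = 196.00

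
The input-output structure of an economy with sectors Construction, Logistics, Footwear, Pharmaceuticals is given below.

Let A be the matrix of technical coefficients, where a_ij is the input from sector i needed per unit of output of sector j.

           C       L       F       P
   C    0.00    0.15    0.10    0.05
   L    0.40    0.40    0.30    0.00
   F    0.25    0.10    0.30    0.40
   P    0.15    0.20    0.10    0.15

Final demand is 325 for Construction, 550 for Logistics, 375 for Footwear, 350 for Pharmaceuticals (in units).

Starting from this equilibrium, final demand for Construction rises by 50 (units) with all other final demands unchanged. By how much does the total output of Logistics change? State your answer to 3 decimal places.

I − A =
  [   1.00    -0.15    -0.10    -0.05]
  [  -0.40     0.60    -0.30     0.00]
  [  -0.25    -0.10     0.70    -0.40]
  [  -0.15    -0.20    -0.10     0.85]
Compute the cofactors C_ij = (−1)^(i+j)·(3×3 minor ij) of I−A; the adjugate is their transpose:
adj(I−A) = Cᵀ =
  [ 0.283500   0.107250   0.095250   0.061500]
  [ 0.303750   0.521250   0.288750   0.153750]
  [ 0.229500   0.207625   0.450500   0.225500]
  [ 0.148500   0.166000   0.137750   0.317750]
det(I−A) = Σ_j (I−A)_1j·C_1j = (1.00)(0.283500) + (-0.15)(0.303750) + (-0.10)(0.229500) + (-0.05)(0.148500) = 0.2075625
(I − A)⁻¹ = adj(I−A) / det(I−A) ≈
  [   1.3659     0.5167     0.4589     0.2963]
  [   1.4634     2.5113     1.3911     0.7407]
  [   1.1057     1.0003     2.1704     1.0864]
  [   0.7154     0.7998     0.6637     1.5309]
Δx = (I − A)⁻¹ Δd with Δd having +50 in the Construction component and 0 elsewhere.
So Δx_L = L_LC · (+50), where L_LC = adj(I−A)_LC / det(I−A) = 0.303750 / 0.2075625.
Δx_L = 0.303750 × (+50) / 0.2075625 = 15.1875 / 0.2075625 ≈ 73.171.

Δx_L = 73.171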